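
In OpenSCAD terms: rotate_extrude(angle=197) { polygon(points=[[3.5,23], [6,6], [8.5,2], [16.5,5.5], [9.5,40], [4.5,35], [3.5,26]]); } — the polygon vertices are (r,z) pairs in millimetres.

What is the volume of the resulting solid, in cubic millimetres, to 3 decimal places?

Profile (r,z), 7 vertices: (3.5,23) (6,6) (8.5,2) (16.5,5.5) (9.5,40) (4.5,35) (3.5,26)
edge 0: (3.5,23)→(6,6)  cross = 3.5·6 − 6·23 = -117.0000; (r_i+r_j)·cross = 9.5·-117.0000 = -1111.5000
edge 1: (6,6)→(8.5,2)  cross = 6·2 − 8.5·6 = -39.0000; (r_i+r_j)·cross = 14.5·-39.0000 = -565.5000
edge 2: (8.5,2)→(16.5,5.5)  cross = 8.5·5.5 − 16.5·2 = 13.7500; (r_i+r_j)·cross = 25·13.7500 = 343.7500
edge 3: (16.5,5.5)→(9.5,40)  cross = 16.5·40 − 9.5·5.5 = 607.7500; (r_i+r_j)·cross = 26·607.7500 = 15801.5000
edge 4: (9.5,40)→(4.5,35)  cross = 9.5·35 − 4.5·40 = 152.5000; (r_i+r_j)·cross = 14·152.5000 = 2135.0000
edge 5: (4.5,35)→(3.5,26)  cross = 4.5·26 − 3.5·35 = -5.5000; (r_i+r_j)·cross = 8·-5.5000 = -44.0000
edge 6: (3.5,26)→(3.5,23)  cross = 3.5·23 − 3.5·26 = -10.5000; (r_i+r_j)·cross = 7·-10.5000 = -73.5000
Σcross = 602.0000 → A = |Σcross|/2 = 301.0000 mm²
Σ(r_i+r_j)·cross = 16485.7500 → first moment M = |Σ|/6 = 2747.6250
R_c = M/A = 2747.6250/301.0000 = 9.1283 mm
θ = 197° = 3.438299 rad
V = θ·R_c·A = 3.438299·9.1283·301.0000 = 9447.155 mm³

Volume = 9447.155 mm³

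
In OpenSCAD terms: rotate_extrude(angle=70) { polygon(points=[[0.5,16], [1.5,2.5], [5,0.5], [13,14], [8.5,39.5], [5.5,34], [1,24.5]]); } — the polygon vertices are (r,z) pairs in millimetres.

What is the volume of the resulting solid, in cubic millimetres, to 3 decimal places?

Profile (r,z), 7 vertices: (0.5,16) (1.5,2.5) (5,0.5) (13,14) (8.5,39.5) (5.5,34) (1,24.5)
edge 0: (0.5,16)→(1.5,2.5)  cross = 0.5·2.5 − 1.5·16 = -22.7500; (r_i+r_j)·cross = 2·-22.7500 = -45.5000
edge 1: (1.5,2.5)→(5,0.5)  cross = 1.5·0.5 − 5·2.5 = -11.7500; (r_i+r_j)·cross = 6.5·-11.7500 = -76.3750
edge 2: (5,0.5)→(13,14)  cross = 5·14 − 13·0.5 = 63.5000; (r_i+r_j)·cross = 18·63.5000 = 1143.0000
edge 3: (13,14)→(8.5,39.5)  cross = 13·39.5 − 8.5·14 = 394.5000; (r_i+r_j)·cross = 21.5·394.5000 = 8481.7500
edge 4: (8.5,39.5)→(5.5,34)  cross = 8.5·34 − 5.5·39.5 = 71.7500; (r_i+r_j)·cross = 14·71.7500 = 1004.5000
edge 5: (5.5,34)→(1,24.5)  cross = 5.5·24.5 − 1·34 = 100.7500; (r_i+r_j)·cross = 6.5·100.7500 = 654.8750
edge 6: (1,24.5)→(0.5,16)  cross = 1·16 − 0.5·24.5 = 3.7500; (r_i+r_j)·cross = 1.5·3.7500 = 5.6250
Σcross = 599.7500 → A = |Σcross|/2 = 299.8750 mm²
Σ(r_i+r_j)·cross = 11167.8750 → first moment M = |Σ|/6 = 1861.3125
R_c = M/A = 1861.3125/299.8750 = 6.2070 mm
θ = 70° = 1.221730 rad
V = θ·R_c·A = 1.221730·6.2070·299.8750 = 2274.022 mm³

Volume = 2274.022 mm³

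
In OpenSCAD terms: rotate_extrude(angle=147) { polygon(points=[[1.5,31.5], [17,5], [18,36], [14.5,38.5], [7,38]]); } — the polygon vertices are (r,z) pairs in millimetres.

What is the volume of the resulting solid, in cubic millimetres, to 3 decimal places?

Volume = 9194.163 mm³

Profile (r,z), 5 vertices: (1.5,31.5) (17,5) (18,36) (14.5,38.5) (7,38)
edge 0: (1.5,31.5)→(17,5)  cross = 1.5·5 − 17·31.5 = -528.0000; (r_i+r_j)·cross = 18.5·-528.0000 = -9768.0000
edge 1: (17,5)→(18,36)  cross = 17·36 − 18·5 = 522.0000; (r_i+r_j)·cross = 35·522.0000 = 18270.0000
edge 2: (18,36)→(14.5,38.5)  cross = 18·38.5 − 14.5·36 = 171.0000; (r_i+r_j)·cross = 32.5·171.0000 = 5557.5000
edge 3: (14.5,38.5)→(7,38)  cross = 14.5·38 − 7·38.5 = 281.5000; (r_i+r_j)·cross = 21.5·281.5000 = 6052.2500
edge 4: (7,38)→(1.5,31.5)  cross = 7·31.5 − 1.5·38 = 163.5000; (r_i+r_j)·cross = 8.5·163.5000 = 1389.7500
Σcross = 610.0000 → A = |Σcross|/2 = 305.0000 mm²
Σ(r_i+r_j)·cross = 21501.5000 → first moment M = |Σ|/6 = 3583.5833
R_c = M/A = 3583.5833/305.0000 = 11.7495 mm
θ = 147° = 2.565634 rad
V = θ·R_c·A = 2.565634·11.7495·305.0000 = 9194.163 mm³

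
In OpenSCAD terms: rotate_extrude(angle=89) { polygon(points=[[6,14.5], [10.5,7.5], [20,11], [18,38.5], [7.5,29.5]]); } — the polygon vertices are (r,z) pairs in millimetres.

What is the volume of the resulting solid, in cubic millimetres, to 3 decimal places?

Volume = 6257.416 mm³

Profile (r,z), 5 vertices: (6,14.5) (10.5,7.5) (20,11) (18,38.5) (7.5,29.5)
edge 0: (6,14.5)→(10.5,7.5)  cross = 6·7.5 − 10.5·14.5 = -107.2500; (r_i+r_j)·cross = 16.5·-107.2500 = -1769.6250
edge 1: (10.5,7.5)→(20,11)  cross = 10.5·11 − 20·7.5 = -34.5000; (r_i+r_j)·cross = 30.5·-34.5000 = -1052.2500
edge 2: (20,11)→(18,38.5)  cross = 20·38.5 − 18·11 = 572.0000; (r_i+r_j)·cross = 38·572.0000 = 21736.0000
edge 3: (18,38.5)→(7.5,29.5)  cross = 18·29.5 − 7.5·38.5 = 242.2500; (r_i+r_j)·cross = 25.5·242.2500 = 6177.3750
edge 4: (7.5,29.5)→(6,14.5)  cross = 7.5·14.5 − 6·29.5 = -68.2500; (r_i+r_j)·cross = 13.5·-68.2500 = -921.3750
Σcross = 604.2500 → A = |Σcross|/2 = 302.1250 mm²
Σ(r_i+r_j)·cross = 24170.1250 → first moment M = |Σ|/6 = 4028.3542
R_c = M/A = 4028.3542/302.1250 = 13.3334 mm
θ = 89° = 1.553343 rad
V = θ·R_c·A = 1.553343·13.3334·302.1250 = 6257.416 mm³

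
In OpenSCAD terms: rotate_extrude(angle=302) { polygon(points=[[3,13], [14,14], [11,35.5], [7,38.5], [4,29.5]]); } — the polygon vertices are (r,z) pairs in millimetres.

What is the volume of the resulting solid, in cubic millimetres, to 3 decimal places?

Volume = 8492.289 mm³

Profile (r,z), 5 vertices: (3,13) (14,14) (11,35.5) (7,38.5) (4,29.5)
edge 0: (3,13)→(14,14)  cross = 3·14 − 14·13 = -140.0000; (r_i+r_j)·cross = 17·-140.0000 = -2380.0000
edge 1: (14,14)→(11,35.5)  cross = 14·35.5 − 11·14 = 343.0000; (r_i+r_j)·cross = 25·343.0000 = 8575.0000
edge 2: (11,35.5)→(7,38.5)  cross = 11·38.5 − 7·35.5 = 175.0000; (r_i+r_j)·cross = 18·175.0000 = 3150.0000
edge 3: (7,38.5)→(4,29.5)  cross = 7·29.5 − 4·38.5 = 52.5000; (r_i+r_j)·cross = 11·52.5000 = 577.5000
edge 4: (4,29.5)→(3,13)  cross = 4·13 − 3·29.5 = -36.5000; (r_i+r_j)·cross = 7·-36.5000 = -255.5000
Σcross = 394.0000 → A = |Σcross|/2 = 197.0000 mm²
Σ(r_i+r_j)·cross = 9667.0000 → first moment M = |Σ|/6 = 1611.1667
R_c = M/A = 1611.1667/197.0000 = 8.1785 mm
θ = 302° = 5.270894 rad
V = θ·R_c·A = 5.270894·8.1785·197.0000 = 8492.289 mm³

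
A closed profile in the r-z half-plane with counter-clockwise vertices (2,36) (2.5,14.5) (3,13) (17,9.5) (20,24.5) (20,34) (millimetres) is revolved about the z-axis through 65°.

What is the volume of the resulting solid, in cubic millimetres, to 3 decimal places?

Profile (r,z), 6 vertices: (2,36) (2.5,14.5) (3,13) (17,9.5) (20,24.5) (20,34)
edge 0: (2,36)→(2.5,14.5)  cross = 2·14.5 − 2.5·36 = -61.0000; (r_i+r_j)·cross = 4.5·-61.0000 = -274.5000
edge 1: (2.5,14.5)→(3,13)  cross = 2.5·13 − 3·14.5 = -11.0000; (r_i+r_j)·cross = 5.5·-11.0000 = -60.5000
edge 2: (3,13)→(17,9.5)  cross = 3·9.5 − 17·13 = -192.5000; (r_i+r_j)·cross = 20·-192.5000 = -3850.0000
edge 3: (17,9.5)→(20,24.5)  cross = 17·24.5 − 20·9.5 = 226.5000; (r_i+r_j)·cross = 37·226.5000 = 8380.5000
edge 4: (20,24.5)→(20,34)  cross = 20·34 − 20·24.5 = 190.0000; (r_i+r_j)·cross = 40·190.0000 = 7600.0000
edge 5: (20,34)→(2,36)  cross = 20·36 − 2·34 = 652.0000; (r_i+r_j)·cross = 22·652.0000 = 14344.0000
Σcross = 804.0000 → A = |Σcross|/2 = 402.0000 mm²
Σ(r_i+r_j)·cross = 26139.5000 → first moment M = |Σ|/6 = 4356.5833
R_c = M/A = 4356.5833/402.0000 = 10.8373 mm
θ = 65° = 1.134464 rad
V = θ·R_c·A = 1.134464·10.8373·402.0000 = 4942.387 mm³

Volume = 4942.387 mm³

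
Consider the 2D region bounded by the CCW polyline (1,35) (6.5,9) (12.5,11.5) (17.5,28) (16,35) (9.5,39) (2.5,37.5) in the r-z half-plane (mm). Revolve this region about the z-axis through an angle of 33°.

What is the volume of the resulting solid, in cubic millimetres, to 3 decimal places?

Profile (r,z), 7 vertices: (1,35) (6.5,9) (12.5,11.5) (17.5,28) (16,35) (9.5,39) (2.5,37.5)
edge 0: (1,35)→(6.5,9)  cross = 1·9 − 6.5·35 = -218.5000; (r_i+r_j)·cross = 7.5·-218.5000 = -1638.7500
edge 1: (6.5,9)→(12.5,11.5)  cross = 6.5·11.5 − 12.5·9 = -37.7500; (r_i+r_j)·cross = 19·-37.7500 = -717.2500
edge 2: (12.5,11.5)→(17.5,28)  cross = 12.5·28 − 17.5·11.5 = 148.7500; (r_i+r_j)·cross = 30·148.7500 = 4462.5000
edge 3: (17.5,28)→(16,35)  cross = 17.5·35 − 16·28 = 164.5000; (r_i+r_j)·cross = 33.5·164.5000 = 5510.7500
edge 4: (16,35)→(9.5,39)  cross = 16·39 − 9.5·35 = 291.5000; (r_i+r_j)·cross = 25.5·291.5000 = 7433.2500
edge 5: (9.5,39)→(2.5,37.5)  cross = 9.5·37.5 − 2.5·39 = 258.7500; (r_i+r_j)·cross = 12·258.7500 = 3105.0000
edge 6: (2.5,37.5)→(1,35)  cross = 2.5·35 − 1·37.5 = 50.0000; (r_i+r_j)·cross = 3.5·50.0000 = 175.0000
Σcross = 657.2500 → A = |Σcross|/2 = 328.6250 mm²
Σ(r_i+r_j)·cross = 18330.5000 → first moment M = |Σ|/6 = 3055.0833
R_c = M/A = 3055.0833/328.6250 = 9.2966 mm
θ = 33° = 0.575959 rad
V = θ·R_c·A = 0.575959·9.2966·328.6250 = 1759.602 mm³

Volume = 1759.602 mm³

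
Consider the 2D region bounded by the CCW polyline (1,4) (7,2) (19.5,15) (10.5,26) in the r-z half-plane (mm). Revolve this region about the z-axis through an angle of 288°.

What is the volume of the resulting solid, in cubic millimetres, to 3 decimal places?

Profile (r,z), 4 vertices: (1,4) (7,2) (19.5,15) (10.5,26)
edge 0: (1,4)→(7,2)  cross = 1·2 − 7·4 = -26.0000; (r_i+r_j)·cross = 8·-26.0000 = -208.0000
edge 1: (7,2)→(19.5,15)  cross = 7·15 − 19.5·2 = 66.0000; (r_i+r_j)·cross = 26.5·66.0000 = 1749.0000
edge 2: (19.5,15)→(10.5,26)  cross = 19.5·26 − 10.5·15 = 349.5000; (r_i+r_j)·cross = 30·349.5000 = 10485.0000
edge 3: (10.5,26)→(1,4)  cross = 10.5·4 − 1·26 = 16.0000; (r_i+r_j)·cross = 11.5·16.0000 = 184.0000
Σcross = 405.5000 → A = |Σcross|/2 = 202.7500 mm²
Σ(r_i+r_j)·cross = 12210.0000 → first moment M = |Σ|/6 = 2035.0000
R_c = M/A = 2035.0000/202.7500 = 10.0370 mm
θ = 288° = 5.026548 rad
V = θ·R_c·A = 5.026548·10.0370·202.7500 = 10229.026 mm³

Volume = 10229.026 mm³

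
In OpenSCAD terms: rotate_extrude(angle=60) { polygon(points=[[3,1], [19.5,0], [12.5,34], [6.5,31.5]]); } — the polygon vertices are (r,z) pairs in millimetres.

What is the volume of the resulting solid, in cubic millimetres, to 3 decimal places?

Volume = 4053.265 mm³

Profile (r,z), 4 vertices: (3,1) (19.5,0) (12.5,34) (6.5,31.5)
edge 0: (3,1)→(19.5,0)  cross = 3·0 − 19.5·1 = -19.5000; (r_i+r_j)·cross = 22.5·-19.5000 = -438.7500
edge 1: (19.5,0)→(12.5,34)  cross = 19.5·34 − 12.5·0 = 663.0000; (r_i+r_j)·cross = 32·663.0000 = 21216.0000
edge 2: (12.5,34)→(6.5,31.5)  cross = 12.5·31.5 − 6.5·34 = 172.7500; (r_i+r_j)·cross = 19·172.7500 = 3282.2500
edge 3: (6.5,31.5)→(3,1)  cross = 6.5·1 − 3·31.5 = -88.0000; (r_i+r_j)·cross = 9.5·-88.0000 = -836.0000
Σcross = 728.2500 → A = |Σcross|/2 = 364.1250 mm²
Σ(r_i+r_j)·cross = 23223.5000 → first moment M = |Σ|/6 = 3870.5833
R_c = M/A = 3870.5833/364.1250 = 10.6298 mm
θ = 60° = 1.047198 rad
V = θ·R_c·A = 1.047198·10.6298·364.1250 = 4053.265 mm³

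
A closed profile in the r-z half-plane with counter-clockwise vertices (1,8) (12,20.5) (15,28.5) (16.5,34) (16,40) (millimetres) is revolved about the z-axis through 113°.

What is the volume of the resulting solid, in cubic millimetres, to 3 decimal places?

Volume = 2126.096 mm³

Profile (r,z), 5 vertices: (1,8) (12,20.5) (15,28.5) (16.5,34) (16,40)
edge 0: (1,8)→(12,20.5)  cross = 1·20.5 − 12·8 = -75.5000; (r_i+r_j)·cross = 13·-75.5000 = -981.5000
edge 1: (12,20.5)→(15,28.5)  cross = 12·28.5 − 15·20.5 = 34.5000; (r_i+r_j)·cross = 27·34.5000 = 931.5000
edge 2: (15,28.5)→(16.5,34)  cross = 15·34 − 16.5·28.5 = 39.7500; (r_i+r_j)·cross = 31.5·39.7500 = 1252.1250
edge 3: (16.5,34)→(16,40)  cross = 16.5·40 − 16·34 = 116.0000; (r_i+r_j)·cross = 32.5·116.0000 = 3770.0000
edge 4: (16,40)→(1,8)  cross = 16·8 − 1·40 = 88.0000; (r_i+r_j)·cross = 17·88.0000 = 1496.0000
Σcross = 202.7500 → A = |Σcross|/2 = 101.3750 mm²
Σ(r_i+r_j)·cross = 6468.1250 → first moment M = |Σ|/6 = 1078.0208
R_c = M/A = 1078.0208/101.3750 = 10.6340 mm
θ = 113° = 1.972222 rad
V = θ·R_c·A = 1.972222·10.6340·101.3750 = 2126.096 mm³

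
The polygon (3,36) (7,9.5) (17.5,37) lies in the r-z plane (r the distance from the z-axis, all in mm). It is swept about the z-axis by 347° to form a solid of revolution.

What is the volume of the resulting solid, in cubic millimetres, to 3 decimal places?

Profile (r,z), 3 vertices: (3,36) (7,9.5) (17.5,37)
edge 0: (3,36)→(7,9.5)  cross = 3·9.5 − 7·36 = -223.5000; (r_i+r_j)·cross = 10·-223.5000 = -2235.0000
edge 1: (7,9.5)→(17.5,37)  cross = 7·37 − 17.5·9.5 = 92.7500; (r_i+r_j)·cross = 24.5·92.7500 = 2272.3750
edge 2: (17.5,37)→(3,36)  cross = 17.5·36 − 3·37 = 519.0000; (r_i+r_j)·cross = 20.5·519.0000 = 10639.5000
Σcross = 388.2500 → A = |Σcross|/2 = 194.1250 mm²
Σ(r_i+r_j)·cross = 10676.8750 → first moment M = |Σ|/6 = 1779.4792
R_c = M/A = 1779.4792/194.1250 = 9.1667 mm
θ = 347° = 6.056293 rad
V = θ·R_c·A = 6.056293·9.1667·194.1250 = 10777.046 mm³

Volume = 10777.046 mm³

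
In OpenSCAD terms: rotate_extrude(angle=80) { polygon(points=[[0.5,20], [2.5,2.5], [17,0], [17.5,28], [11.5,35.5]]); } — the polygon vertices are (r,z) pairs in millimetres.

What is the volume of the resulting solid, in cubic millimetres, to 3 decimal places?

Profile (r,z), 5 vertices: (0.5,20) (2.5,2.5) (17,0) (17.5,28) (11.5,35.5)
edge 0: (0.5,20)→(2.5,2.5)  cross = 0.5·2.5 − 2.5·20 = -48.7500; (r_i+r_j)·cross = 3·-48.7500 = -146.2500
edge 1: (2.5,2.5)→(17,0)  cross = 2.5·0 − 17·2.5 = -42.5000; (r_i+r_j)·cross = 19.5·-42.5000 = -828.7500
edge 2: (17,0)→(17.5,28)  cross = 17·28 − 17.5·0 = 476.0000; (r_i+r_j)·cross = 34.5·476.0000 = 16422.0000
edge 3: (17.5,28)→(11.5,35.5)  cross = 17.5·35.5 − 11.5·28 = 299.2500; (r_i+r_j)·cross = 29·299.2500 = 8678.2500
edge 4: (11.5,35.5)→(0.5,20)  cross = 11.5·20 − 0.5·35.5 = 212.2500; (r_i+r_j)·cross = 12·212.2500 = 2547.0000
Σcross = 896.2500 → A = |Σcross|/2 = 448.1250 mm²
Σ(r_i+r_j)·cross = 26672.2500 → first moment M = |Σ|/6 = 4445.3750
R_c = M/A = 4445.3750/448.1250 = 9.9199 mm
θ = 80° = 1.396263 rad
V = θ·R_c·A = 1.396263·9.9199·448.1250 = 6206.914 mm³

Volume = 6206.914 mm³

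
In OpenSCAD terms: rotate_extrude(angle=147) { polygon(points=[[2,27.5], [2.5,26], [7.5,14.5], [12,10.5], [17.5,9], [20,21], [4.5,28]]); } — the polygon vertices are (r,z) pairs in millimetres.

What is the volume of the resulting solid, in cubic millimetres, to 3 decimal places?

Profile (r,z), 7 vertices: (2,27.5) (2.5,26) (7.5,14.5) (12,10.5) (17.5,9) (20,21) (4.5,28)
edge 0: (2,27.5)→(2.5,26)  cross = 2·26 − 2.5·27.5 = -16.7500; (r_i+r_j)·cross = 4.5·-16.7500 = -75.3750
edge 1: (2.5,26)→(7.5,14.5)  cross = 2.5·14.5 − 7.5·26 = -158.7500; (r_i+r_j)·cross = 10·-158.7500 = -1587.5000
edge 2: (7.5,14.5)→(12,10.5)  cross = 7.5·10.5 − 12·14.5 = -95.2500; (r_i+r_j)·cross = 19.5·-95.2500 = -1857.3750
edge 3: (12,10.5)→(17.5,9)  cross = 12·9 − 17.5·10.5 = -75.7500; (r_i+r_j)·cross = 29.5·-75.7500 = -2234.6250
edge 4: (17.5,9)→(20,21)  cross = 17.5·21 − 20·9 = 187.5000; (r_i+r_j)·cross = 37.5·187.5000 = 7031.2500
edge 5: (20,21)→(4.5,28)  cross = 20·28 − 4.5·21 = 465.5000; (r_i+r_j)·cross = 24.5·465.5000 = 11404.7500
edge 6: (4.5,28)→(2,27.5)  cross = 4.5·27.5 − 2·28 = 67.7500; (r_i+r_j)·cross = 6.5·67.7500 = 440.3750
Σcross = 374.2500 → A = |Σcross|/2 = 187.1250 mm²
Σ(r_i+r_j)·cross = 13121.5000 → first moment M = |Σ|/6 = 2186.9167
R_c = M/A = 2186.9167/187.1250 = 11.6869 mm
θ = 147° = 2.565634 rad
V = θ·R_c·A = 2.565634·11.6869·187.1250 = 5610.828 mm³

Volume = 5610.828 mm³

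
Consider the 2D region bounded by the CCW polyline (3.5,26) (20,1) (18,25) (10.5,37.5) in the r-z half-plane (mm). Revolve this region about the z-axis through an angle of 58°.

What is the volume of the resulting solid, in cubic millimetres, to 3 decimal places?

Profile (r,z), 4 vertices: (3.5,26) (20,1) (18,25) (10.5,37.5)
edge 0: (3.5,26)→(20,1)  cross = 3.5·1 − 20·26 = -516.5000; (r_i+r_j)·cross = 23.5·-516.5000 = -12137.7500
edge 1: (20,1)→(18,25)  cross = 20·25 − 18·1 = 482.0000; (r_i+r_j)·cross = 38·482.0000 = 18316.0000
edge 2: (18,25)→(10.5,37.5)  cross = 18·37.5 − 10.5·25 = 412.5000; (r_i+r_j)·cross = 28.5·412.5000 = 11756.2500
edge 3: (10.5,37.5)→(3.5,26)  cross = 10.5·26 − 3.5·37.5 = 141.7500; (r_i+r_j)·cross = 14·141.7500 = 1984.5000
Σcross = 519.7500 → A = |Σcross|/2 = 259.8750 mm²
Σ(r_i+r_j)·cross = 19919.0000 → first moment M = |Σ|/6 = 3319.8333
R_c = M/A = 3319.8333/259.8750 = 12.7747 mm
θ = 58° = 1.012291 rad
V = θ·R_c·A = 1.012291·12.7747·259.8750 = 3360.637 mm³

Volume = 3360.637 mm³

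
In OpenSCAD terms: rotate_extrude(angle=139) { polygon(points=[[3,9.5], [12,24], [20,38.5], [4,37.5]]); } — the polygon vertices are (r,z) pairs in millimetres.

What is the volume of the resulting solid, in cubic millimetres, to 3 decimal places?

Volume = 5085.114 mm³

Profile (r,z), 4 vertices: (3,9.5) (12,24) (20,38.5) (4,37.5)
edge 0: (3,9.5)→(12,24)  cross = 3·24 − 12·9.5 = -42.0000; (r_i+r_j)·cross = 15·-42.0000 = -630.0000
edge 1: (12,24)→(20,38.5)  cross = 12·38.5 − 20·24 = -18.0000; (r_i+r_j)·cross = 32·-18.0000 = -576.0000
edge 2: (20,38.5)→(4,37.5)  cross = 20·37.5 − 4·38.5 = 596.0000; (r_i+r_j)·cross = 24·596.0000 = 14304.0000
edge 3: (4,37.5)→(3,9.5)  cross = 4·9.5 − 3·37.5 = -74.5000; (r_i+r_j)·cross = 7·-74.5000 = -521.5000
Σcross = 461.5000 → A = |Σcross|/2 = 230.7500 mm²
Σ(r_i+r_j)·cross = 12576.5000 → first moment M = |Σ|/6 = 2096.0833
R_c = M/A = 2096.0833/230.7500 = 9.0838 mm
θ = 139° = 2.426008 rad
V = θ·R_c·A = 2.426008·9.0838·230.7500 = 5085.114 mm³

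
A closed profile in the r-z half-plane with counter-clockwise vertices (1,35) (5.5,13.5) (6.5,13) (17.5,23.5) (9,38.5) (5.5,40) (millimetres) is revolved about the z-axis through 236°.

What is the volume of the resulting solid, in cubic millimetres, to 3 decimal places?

Volume = 8401.340 mm³

Profile (r,z), 6 vertices: (1,35) (5.5,13.5) (6.5,13) (17.5,23.5) (9,38.5) (5.5,40)
edge 0: (1,35)→(5.5,13.5)  cross = 1·13.5 − 5.5·35 = -179.0000; (r_i+r_j)·cross = 6.5·-179.0000 = -1163.5000
edge 1: (5.5,13.5)→(6.5,13)  cross = 5.5·13 − 6.5·13.5 = -16.2500; (r_i+r_j)·cross = 12·-16.2500 = -195.0000
edge 2: (6.5,13)→(17.5,23.5)  cross = 6.5·23.5 − 17.5·13 = -74.7500; (r_i+r_j)·cross = 24·-74.7500 = -1794.0000
edge 3: (17.5,23.5)→(9,38.5)  cross = 17.5·38.5 − 9·23.5 = 462.2500; (r_i+r_j)·cross = 26.5·462.2500 = 12249.6250
edge 4: (9,38.5)→(5.5,40)  cross = 9·40 − 5.5·38.5 = 148.2500; (r_i+r_j)·cross = 14.5·148.2500 = 2149.6250
edge 5: (5.5,40)→(1,35)  cross = 5.5·35 − 1·40 = 152.5000; (r_i+r_j)·cross = 6.5·152.5000 = 991.2500
Σcross = 493.0000 → A = |Σcross|/2 = 246.5000 mm²
Σ(r_i+r_j)·cross = 12238.0000 → first moment M = |Σ|/6 = 2039.6667
R_c = M/A = 2039.6667/246.5000 = 8.2745 mm
θ = 236° = 4.118977 rad
V = θ·R_c·A = 4.118977·8.2745·246.5000 = 8401.340 mm³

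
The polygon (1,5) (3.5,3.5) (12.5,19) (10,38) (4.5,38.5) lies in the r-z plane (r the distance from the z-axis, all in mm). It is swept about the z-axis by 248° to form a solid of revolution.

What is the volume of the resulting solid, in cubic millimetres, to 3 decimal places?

Profile (r,z), 5 vertices: (1,5) (3.5,3.5) (12.5,19) (10,38) (4.5,38.5)
edge 0: (1,5)→(3.5,3.5)  cross = 1·3.5 − 3.5·5 = -14.0000; (r_i+r_j)·cross = 4.5·-14.0000 = -63.0000
edge 1: (3.5,3.5)→(12.5,19)  cross = 3.5·19 − 12.5·3.5 = 22.7500; (r_i+r_j)·cross = 16·22.7500 = 364.0000
edge 2: (12.5,19)→(10,38)  cross = 12.5·38 − 10·19 = 285.0000; (r_i+r_j)·cross = 22.5·285.0000 = 6412.5000
edge 3: (10,38)→(4.5,38.5)  cross = 10·38.5 − 4.5·38 = 214.0000; (r_i+r_j)·cross = 14.5·214.0000 = 3103.0000
edge 4: (4.5,38.5)→(1,5)  cross = 4.5·5 − 1·38.5 = -16.0000; (r_i+r_j)·cross = 5.5·-16.0000 = -88.0000
Σcross = 491.7500 → A = |Σcross|/2 = 245.8750 mm²
Σ(r_i+r_j)·cross = 9728.5000 → first moment M = |Σ|/6 = 1621.4167
R_c = M/A = 1621.4167/245.8750 = 6.5945 mm
θ = 248° = 4.328417 rad
V = θ·R_c·A = 4.328417·6.5945·245.8750 = 7018.167 mm³

Volume = 7018.167 mm³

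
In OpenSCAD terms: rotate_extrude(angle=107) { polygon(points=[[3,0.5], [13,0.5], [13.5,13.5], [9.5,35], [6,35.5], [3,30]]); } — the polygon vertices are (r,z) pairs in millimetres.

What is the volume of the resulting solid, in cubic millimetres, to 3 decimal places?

Profile (r,z), 6 vertices: (3,0.5) (13,0.5) (13.5,13.5) (9.5,35) (6,35.5) (3,30)
edge 0: (3,0.5)→(13,0.5)  cross = 3·0.5 − 13·0.5 = -5.0000; (r_i+r_j)·cross = 16·-5.0000 = -80.0000
edge 1: (13,0.5)→(13.5,13.5)  cross = 13·13.5 − 13.5·0.5 = 168.7500; (r_i+r_j)·cross = 26.5·168.7500 = 4471.8750
edge 2: (13.5,13.5)→(9.5,35)  cross = 13.5·35 − 9.5·13.5 = 344.2500; (r_i+r_j)·cross = 23·344.2500 = 7917.7500
edge 3: (9.5,35)→(6,35.5)  cross = 9.5·35.5 − 6·35 = 127.2500; (r_i+r_j)·cross = 15.5·127.2500 = 1972.3750
edge 4: (6,35.5)→(3,30)  cross = 6·30 − 3·35.5 = 73.5000; (r_i+r_j)·cross = 9·73.5000 = 661.5000
edge 5: (3,30)→(3,0.5)  cross = 3·0.5 − 3·30 = -88.5000; (r_i+r_j)·cross = 6·-88.5000 = -531.0000
Σcross = 620.2500 → A = |Σcross|/2 = 310.1250 mm²
Σ(r_i+r_j)·cross = 14412.5000 → first moment M = |Σ|/6 = 2402.0833
R_c = M/A = 2402.0833/310.1250 = 7.7455 mm
θ = 107° = 1.867502 rad
V = θ·R_c·A = 1.867502·7.7455·310.1250 = 4485.896 mm³

Volume = 4485.896 mm³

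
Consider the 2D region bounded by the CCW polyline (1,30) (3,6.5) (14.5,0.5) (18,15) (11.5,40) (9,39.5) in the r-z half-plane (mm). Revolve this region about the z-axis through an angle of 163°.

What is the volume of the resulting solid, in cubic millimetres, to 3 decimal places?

Volume = 11952.080 mm³

Profile (r,z), 6 vertices: (1,30) (3,6.5) (14.5,0.5) (18,15) (11.5,40) (9,39.5)
edge 0: (1,30)→(3,6.5)  cross = 1·6.5 − 3·30 = -83.5000; (r_i+r_j)·cross = 4·-83.5000 = -334.0000
edge 1: (3,6.5)→(14.5,0.5)  cross = 3·0.5 − 14.5·6.5 = -92.7500; (r_i+r_j)·cross = 17.5·-92.7500 = -1623.1250
edge 2: (14.5,0.5)→(18,15)  cross = 14.5·15 − 18·0.5 = 208.5000; (r_i+r_j)·cross = 32.5·208.5000 = 6776.2500
edge 3: (18,15)→(11.5,40)  cross = 18·40 − 11.5·15 = 547.5000; (r_i+r_j)·cross = 29.5·547.5000 = 16151.2500
edge 4: (11.5,40)→(9,39.5)  cross = 11.5·39.5 − 9·40 = 94.2500; (r_i+r_j)·cross = 20.5·94.2500 = 1932.1250
edge 5: (9,39.5)→(1,30)  cross = 9·30 − 1·39.5 = 230.5000; (r_i+r_j)·cross = 10·230.5000 = 2305.0000
Σcross = 904.5000 → A = |Σcross|/2 = 452.2500 mm²
Σ(r_i+r_j)·cross = 25207.5000 → first moment M = |Σ|/6 = 4201.2500
R_c = M/A = 4201.2500/452.2500 = 9.2897 mm
θ = 163° = 2.844887 rad
V = θ·R_c·A = 2.844887·9.2897·452.2500 = 11952.080 mm³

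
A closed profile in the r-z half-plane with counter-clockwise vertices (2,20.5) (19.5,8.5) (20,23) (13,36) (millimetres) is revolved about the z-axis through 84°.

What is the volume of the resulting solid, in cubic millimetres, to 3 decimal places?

Volume = 4784.816 mm³

Profile (r,z), 4 vertices: (2,20.5) (19.5,8.5) (20,23) (13,36)
edge 0: (2,20.5)→(19.5,8.5)  cross = 2·8.5 − 19.5·20.5 = -382.7500; (r_i+r_j)·cross = 21.5·-382.7500 = -8229.1250
edge 1: (19.5,8.5)→(20,23)  cross = 19.5·23 − 20·8.5 = 278.5000; (r_i+r_j)·cross = 39.5·278.5000 = 11000.7500
edge 2: (20,23)→(13,36)  cross = 20·36 − 13·23 = 421.0000; (r_i+r_j)·cross = 33·421.0000 = 13893.0000
edge 3: (13,36)→(2,20.5)  cross = 13·20.5 − 2·36 = 194.5000; (r_i+r_j)·cross = 15·194.5000 = 2917.5000
Σcross = 511.2500 → A = |Σcross|/2 = 255.6250 mm²
Σ(r_i+r_j)·cross = 19582.1250 → first moment M = |Σ|/6 = 3263.6875
R_c = M/A = 3263.6875/255.6250 = 12.7675 mm
θ = 84° = 1.466077 rad
V = θ·R_c·A = 1.466077·12.7675·255.6250 = 4784.816 mm³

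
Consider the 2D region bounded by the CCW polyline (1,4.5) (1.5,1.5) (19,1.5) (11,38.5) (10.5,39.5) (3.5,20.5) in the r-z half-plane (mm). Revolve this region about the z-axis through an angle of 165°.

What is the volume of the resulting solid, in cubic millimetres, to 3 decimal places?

Volume = 10849.981 mm³

Profile (r,z), 6 vertices: (1,4.5) (1.5,1.5) (19,1.5) (11,38.5) (10.5,39.5) (3.5,20.5)
edge 0: (1,4.5)→(1.5,1.5)  cross = 1·1.5 − 1.5·4.5 = -5.2500; (r_i+r_j)·cross = 2.5·-5.2500 = -13.1250
edge 1: (1.5,1.5)→(19,1.5)  cross = 1.5·1.5 − 19·1.5 = -26.2500; (r_i+r_j)·cross = 20.5·-26.2500 = -538.1250
edge 2: (19,1.5)→(11,38.5)  cross = 19·38.5 − 11·1.5 = 715.0000; (r_i+r_j)·cross = 30·715.0000 = 21450.0000
edge 3: (11,38.5)→(10.5,39.5)  cross = 11·39.5 − 10.5·38.5 = 30.2500; (r_i+r_j)·cross = 21.5·30.2500 = 650.3750
edge 4: (10.5,39.5)→(3.5,20.5)  cross = 10.5·20.5 − 3.5·39.5 = 77.0000; (r_i+r_j)·cross = 14·77.0000 = 1078.0000
edge 5: (3.5,20.5)→(1,4.5)  cross = 3.5·4.5 − 1·20.5 = -4.7500; (r_i+r_j)·cross = 4.5·-4.7500 = -21.3750
Σcross = 786.0000 → A = |Σcross|/2 = 393.0000 mm²
Σ(r_i+r_j)·cross = 22605.7500 → first moment M = |Σ|/6 = 3767.6250
R_c = M/A = 3767.6250/393.0000 = 9.5868 mm
θ = 165° = 2.879793 rad
V = θ·R_c·A = 2.879793·9.5868·393.0000 = 10849.981 mm³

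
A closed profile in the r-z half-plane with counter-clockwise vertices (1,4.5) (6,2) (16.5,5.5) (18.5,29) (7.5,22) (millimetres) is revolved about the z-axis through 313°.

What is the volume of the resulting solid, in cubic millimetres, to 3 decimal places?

Volume = 16423.354 mm³

Profile (r,z), 5 vertices: (1,4.5) (6,2) (16.5,5.5) (18.5,29) (7.5,22)
edge 0: (1,4.5)→(6,2)  cross = 1·2 − 6·4.5 = -25.0000; (r_i+r_j)·cross = 7·-25.0000 = -175.0000
edge 1: (6,2)→(16.5,5.5)  cross = 6·5.5 − 16.5·2 = 0.0000; (r_i+r_j)·cross = 22.5·0.0000 = 0.0000
edge 2: (16.5,5.5)→(18.5,29)  cross = 16.5·29 − 18.5·5.5 = 376.7500; (r_i+r_j)·cross = 35·376.7500 = 13186.2500
edge 3: (18.5,29)→(7.5,22)  cross = 18.5·22 − 7.5·29 = 189.5000; (r_i+r_j)·cross = 26·189.5000 = 4927.0000
edge 4: (7.5,22)→(1,4.5)  cross = 7.5·4.5 − 1·22 = 11.7500; (r_i+r_j)·cross = 8.5·11.7500 = 99.8750
Σcross = 553.0000 → A = |Σcross|/2 = 276.5000 mm²
Σ(r_i+r_j)·cross = 18038.1250 → first moment M = |Σ|/6 = 3006.3542
R_c = M/A = 3006.3542/276.5000 = 10.8729 mm
θ = 313° = 5.462881 rad
V = θ·R_c·A = 5.462881·10.8729·276.5000 = 16423.354 mm³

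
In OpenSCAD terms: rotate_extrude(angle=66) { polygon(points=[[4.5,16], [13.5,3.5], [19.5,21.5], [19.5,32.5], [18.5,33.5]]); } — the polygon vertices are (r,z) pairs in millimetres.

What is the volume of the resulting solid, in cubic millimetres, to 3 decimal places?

Volume = 3341.280 mm³

Profile (r,z), 5 vertices: (4.5,16) (13.5,3.5) (19.5,21.5) (19.5,32.5) (18.5,33.5)
edge 0: (4.5,16)→(13.5,3.5)  cross = 4.5·3.5 − 13.5·16 = -200.2500; (r_i+r_j)·cross = 18·-200.2500 = -3604.5000
edge 1: (13.5,3.5)→(19.5,21.5)  cross = 13.5·21.5 − 19.5·3.5 = 222.0000; (r_i+r_j)·cross = 33·222.0000 = 7326.0000
edge 2: (19.5,21.5)→(19.5,32.5)  cross = 19.5·32.5 − 19.5·21.5 = 214.5000; (r_i+r_j)·cross = 39·214.5000 = 8365.5000
edge 3: (19.5,32.5)→(18.5,33.5)  cross = 19.5·33.5 − 18.5·32.5 = 52.0000; (r_i+r_j)·cross = 38·52.0000 = 1976.0000
edge 4: (18.5,33.5)→(4.5,16)  cross = 18.5·16 − 4.5·33.5 = 145.2500; (r_i+r_j)·cross = 23·145.2500 = 3340.7500
Σcross = 433.5000 → A = |Σcross|/2 = 216.7500 mm²
Σ(r_i+r_j)·cross = 17403.7500 → first moment M = |Σ|/6 = 2900.6250
R_c = M/A = 2900.6250/216.7500 = 13.3824 mm
θ = 66° = 1.151917 rad
V = θ·R_c·A = 1.151917·13.3824·216.7500 = 3341.280 mm³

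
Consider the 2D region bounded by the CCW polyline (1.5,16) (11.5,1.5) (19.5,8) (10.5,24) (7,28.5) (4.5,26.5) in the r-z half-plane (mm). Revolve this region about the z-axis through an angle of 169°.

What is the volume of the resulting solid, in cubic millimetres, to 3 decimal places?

Profile (r,z), 6 vertices: (1.5,16) (11.5,1.5) (19.5,8) (10.5,24) (7,28.5) (4.5,26.5)
edge 0: (1.5,16)→(11.5,1.5)  cross = 1.5·1.5 − 11.5·16 = -181.7500; (r_i+r_j)·cross = 13·-181.7500 = -2362.7500
edge 1: (11.5,1.5)→(19.5,8)  cross = 11.5·8 − 19.5·1.5 = 62.7500; (r_i+r_j)·cross = 31·62.7500 = 1945.2500
edge 2: (19.5,8)→(10.5,24)  cross = 19.5·24 − 10.5·8 = 384.0000; (r_i+r_j)·cross = 30·384.0000 = 11520.0000
edge 3: (10.5,24)→(7,28.5)  cross = 10.5·28.5 − 7·24 = 131.2500; (r_i+r_j)·cross = 17.5·131.2500 = 2296.8750
edge 4: (7,28.5)→(4.5,26.5)  cross = 7·26.5 − 4.5·28.5 = 57.2500; (r_i+r_j)·cross = 11.5·57.2500 = 658.3750
edge 5: (4.5,26.5)→(1.5,16)  cross = 4.5·16 − 1.5·26.5 = 32.2500; (r_i+r_j)·cross = 6·32.2500 = 193.5000
Σcross = 485.7500 → A = |Σcross|/2 = 242.8750 mm²
Σ(r_i+r_j)·cross = 14251.2500 → first moment M = |Σ|/6 = 2375.2083
R_c = M/A = 2375.2083/242.8750 = 9.7796 mm
θ = 169° = 2.949606 rad
V = θ·R_c·A = 2.949606·9.7796·242.8750 = 7005.930 mm³

Volume = 7005.930 mm³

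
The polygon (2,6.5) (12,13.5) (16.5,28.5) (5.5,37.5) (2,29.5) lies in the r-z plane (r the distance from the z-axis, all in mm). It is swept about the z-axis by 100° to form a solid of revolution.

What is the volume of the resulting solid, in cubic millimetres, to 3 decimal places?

Volume = 3874.340 mm³

Profile (r,z), 5 vertices: (2,6.5) (12,13.5) (16.5,28.5) (5.5,37.5) (2,29.5)
edge 0: (2,6.5)→(12,13.5)  cross = 2·13.5 − 12·6.5 = -51.0000; (r_i+r_j)·cross = 14·-51.0000 = -714.0000
edge 1: (12,13.5)→(16.5,28.5)  cross = 12·28.5 − 16.5·13.5 = 119.2500; (r_i+r_j)·cross = 28.5·119.2500 = 3398.6250
edge 2: (16.5,28.5)→(5.5,37.5)  cross = 16.5·37.5 − 5.5·28.5 = 462.0000; (r_i+r_j)·cross = 22·462.0000 = 10164.0000
edge 3: (5.5,37.5)→(2,29.5)  cross = 5.5·29.5 − 2·37.5 = 87.2500; (r_i+r_j)·cross = 7.5·87.2500 = 654.3750
edge 4: (2,29.5)→(2,6.5)  cross = 2·6.5 − 2·29.5 = -46.0000; (r_i+r_j)·cross = 4·-46.0000 = -184.0000
Σcross = 571.5000 → A = |Σcross|/2 = 285.7500 mm²
Σ(r_i+r_j)·cross = 13319.0000 → first moment M = |Σ|/6 = 2219.8333
R_c = M/A = 2219.8333/285.7500 = 7.7684 mm
θ = 100° = 1.745329 rad
V = θ·R_c·A = 1.745329·7.7684·285.7500 = 3874.340 mm³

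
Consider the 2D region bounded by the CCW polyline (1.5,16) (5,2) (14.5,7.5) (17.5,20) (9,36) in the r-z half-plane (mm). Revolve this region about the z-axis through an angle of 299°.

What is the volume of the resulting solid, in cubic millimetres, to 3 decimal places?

Profile (r,z), 5 vertices: (1.5,16) (5,2) (14.5,7.5) (17.5,20) (9,36)
edge 0: (1.5,16)→(5,2)  cross = 1.5·2 − 5·16 = -77.0000; (r_i+r_j)·cross = 6.5·-77.0000 = -500.5000
edge 1: (5,2)→(14.5,7.5)  cross = 5·7.5 − 14.5·2 = 8.5000; (r_i+r_j)·cross = 19.5·8.5000 = 165.7500
edge 2: (14.5,7.5)→(17.5,20)  cross = 14.5·20 − 17.5·7.5 = 158.7500; (r_i+r_j)·cross = 32·158.7500 = 5080.0000
edge 3: (17.5,20)→(9,36)  cross = 17.5·36 − 9·20 = 450.0000; (r_i+r_j)·cross = 26.5·450.0000 = 11925.0000
edge 4: (9,36)→(1.5,16)  cross = 9·16 − 1.5·36 = 90.0000; (r_i+r_j)·cross = 10.5·90.0000 = 945.0000
Σcross = 630.2500 → A = |Σcross|/2 = 315.1250 mm²
Σ(r_i+r_j)·cross = 17615.2500 → first moment M = |Σ|/6 = 2935.8750
R_c = M/A = 2935.8750/315.1250 = 9.3165 mm
θ = 299° = 5.218534 rad
V = θ·R_c·A = 5.218534·9.3165·315.1250 = 15320.965 mm³

Volume = 15320.965 mm³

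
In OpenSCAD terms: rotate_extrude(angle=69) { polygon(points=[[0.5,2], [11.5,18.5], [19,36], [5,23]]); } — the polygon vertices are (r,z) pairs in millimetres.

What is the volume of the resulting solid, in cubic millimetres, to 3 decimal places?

Volume = 1585.832 mm³

Profile (r,z), 4 vertices: (0.5,2) (11.5,18.5) (19,36) (5,23)
edge 0: (0.5,2)→(11.5,18.5)  cross = 0.5·18.5 − 11.5·2 = -13.7500; (r_i+r_j)·cross = 12·-13.7500 = -165.0000
edge 1: (11.5,18.5)→(19,36)  cross = 11.5·36 − 19·18.5 = 62.5000; (r_i+r_j)·cross = 30.5·62.5000 = 1906.2500
edge 2: (19,36)→(5,23)  cross = 19·23 − 5·36 = 257.0000; (r_i+r_j)·cross = 24·257.0000 = 6168.0000
edge 3: (5,23)→(0.5,2)  cross = 5·2 − 0.5·23 = -1.5000; (r_i+r_j)·cross = 5.5·-1.5000 = -8.2500
Σcross = 304.2500 → A = |Σcross|/2 = 152.1250 mm²
Σ(r_i+r_j)·cross = 7901.0000 → first moment M = |Σ|/6 = 1316.8333
R_c = M/A = 1316.8333/152.1250 = 8.6563 mm
θ = 69° = 1.204277 rad
V = θ·R_c·A = 1.204277·8.6563·152.1250 = 1585.832 mm³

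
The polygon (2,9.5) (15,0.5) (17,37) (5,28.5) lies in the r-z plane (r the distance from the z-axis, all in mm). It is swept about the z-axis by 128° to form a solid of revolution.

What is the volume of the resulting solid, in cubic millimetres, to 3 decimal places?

Profile (r,z), 4 vertices: (2,9.5) (15,0.5) (17,37) (5,28.5)
edge 0: (2,9.5)→(15,0.5)  cross = 2·0.5 − 15·9.5 = -141.5000; (r_i+r_j)·cross = 17·-141.5000 = -2405.5000
edge 1: (15,0.5)→(17,37)  cross = 15·37 − 17·0.5 = 546.5000; (r_i+r_j)·cross = 32·546.5000 = 17488.0000
edge 2: (17,37)→(5,28.5)  cross = 17·28.5 − 5·37 = 299.5000; (r_i+r_j)·cross = 22·299.5000 = 6589.0000
edge 3: (5,28.5)→(2,9.5)  cross = 5·9.5 − 2·28.5 = -9.5000; (r_i+r_j)·cross = 7·-9.5000 = -66.5000
Σcross = 695.0000 → A = |Σcross|/2 = 347.5000 mm²
Σ(r_i+r_j)·cross = 21605.0000 → first moment M = |Σ|/6 = 3600.8333
R_c = M/A = 3600.8333/347.5000 = 10.3621 mm
θ = 128° = 2.234021 rad
V = θ·R_c·A = 2.234021·10.3621·347.5000 = 8044.339 mm³

Volume = 8044.339 mm³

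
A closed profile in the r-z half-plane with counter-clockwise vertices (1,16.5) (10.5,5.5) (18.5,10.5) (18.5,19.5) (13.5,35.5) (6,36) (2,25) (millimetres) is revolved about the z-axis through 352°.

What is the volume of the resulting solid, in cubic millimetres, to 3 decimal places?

Profile (r,z), 7 vertices: (1,16.5) (10.5,5.5) (18.5,10.5) (18.5,19.5) (13.5,35.5) (6,36) (2,25)
edge 0: (1,16.5)→(10.5,5.5)  cross = 1·5.5 − 10.5·16.5 = -167.7500; (r_i+r_j)·cross = 11.5·-167.7500 = -1929.1250
edge 1: (10.5,5.5)→(18.5,10.5)  cross = 10.5·10.5 − 18.5·5.5 = 8.5000; (r_i+r_j)·cross = 29·8.5000 = 246.5000
edge 2: (18.5,10.5)→(18.5,19.5)  cross = 18.5·19.5 − 18.5·10.5 = 166.5000; (r_i+r_j)·cross = 37·166.5000 = 6160.5000
edge 3: (18.5,19.5)→(13.5,35.5)  cross = 18.5·35.5 − 13.5·19.5 = 393.5000; (r_i+r_j)·cross = 32·393.5000 = 12592.0000
edge 4: (13.5,35.5)→(6,36)  cross = 13.5·36 − 6·35.5 = 273.0000; (r_i+r_j)·cross = 19.5·273.0000 = 5323.5000
edge 5: (6,36)→(2,25)  cross = 6·25 − 2·36 = 78.0000; (r_i+r_j)·cross = 8·78.0000 = 624.0000
edge 6: (2,25)→(1,16.5)  cross = 2·16.5 − 1·25 = 8.0000; (r_i+r_j)·cross = 3·8.0000 = 24.0000
Σcross = 759.7500 → A = |Σcross|/2 = 379.8750 mm²
Σ(r_i+r_j)·cross = 23041.3750 → first moment M = |Σ|/6 = 3840.2292
R_c = M/A = 3840.2292/379.8750 = 10.1092 mm
θ = 352° = 6.143559 rad
V = θ·R_c·A = 6.143559·10.1092·379.8750 = 23592.674 mm³

Volume = 23592.674 mm³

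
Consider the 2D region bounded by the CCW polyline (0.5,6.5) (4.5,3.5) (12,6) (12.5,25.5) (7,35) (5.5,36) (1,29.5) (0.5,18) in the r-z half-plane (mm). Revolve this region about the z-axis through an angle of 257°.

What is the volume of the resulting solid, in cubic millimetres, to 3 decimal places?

Volume = 8887.637 mm³

Profile (r,z), 8 vertices: (0.5,6.5) (4.5,3.5) (12,6) (12.5,25.5) (7,35) (5.5,36) (1,29.5) (0.5,18)
edge 0: (0.5,6.5)→(4.5,3.5)  cross = 0.5·3.5 − 4.5·6.5 = -27.5000; (r_i+r_j)·cross = 5·-27.5000 = -137.5000
edge 1: (4.5,3.5)→(12,6)  cross = 4.5·6 − 12·3.5 = -15.0000; (r_i+r_j)·cross = 16.5·-15.0000 = -247.5000
edge 2: (12,6)→(12.5,25.5)  cross = 12·25.5 − 12.5·6 = 231.0000; (r_i+r_j)·cross = 24.5·231.0000 = 5659.5000
edge 3: (12.5,25.5)→(7,35)  cross = 12.5·35 − 7·25.5 = 259.0000; (r_i+r_j)·cross = 19.5·259.0000 = 5050.5000
edge 4: (7,35)→(5.5,36)  cross = 7·36 − 5.5·35 = 59.5000; (r_i+r_j)·cross = 12.5·59.5000 = 743.7500
edge 5: (5.5,36)→(1,29.5)  cross = 5.5·29.5 − 1·36 = 126.2500; (r_i+r_j)·cross = 6.5·126.2500 = 820.6250
edge 6: (1,29.5)→(0.5,18)  cross = 1·18 − 0.5·29.5 = 3.2500; (r_i+r_j)·cross = 1.5·3.2500 = 4.8750
edge 7: (0.5,18)→(0.5,6.5)  cross = 0.5·6.5 − 0.5·18 = -5.7500; (r_i+r_j)·cross = 1·-5.7500 = -5.7500
Σcross = 630.7500 → A = |Σcross|/2 = 315.3750 mm²
Σ(r_i+r_j)·cross = 11888.5000 → first moment M = |Σ|/6 = 1981.4167
R_c = M/A = 1981.4167/315.3750 = 6.2827 mm
θ = 257° = 4.485496 rad
V = θ·R_c·A = 4.485496·6.2827·315.3750 = 8887.637 mm³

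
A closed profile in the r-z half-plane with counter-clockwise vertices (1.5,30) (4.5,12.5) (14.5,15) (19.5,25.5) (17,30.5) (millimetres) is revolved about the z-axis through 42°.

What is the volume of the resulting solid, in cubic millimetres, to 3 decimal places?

Volume = 1739.989 mm³

Profile (r,z), 5 vertices: (1.5,30) (4.5,12.5) (14.5,15) (19.5,25.5) (17,30.5)
edge 0: (1.5,30)→(4.5,12.5)  cross = 1.5·12.5 − 4.5·30 = -116.2500; (r_i+r_j)·cross = 6·-116.2500 = -697.5000
edge 1: (4.5,12.5)→(14.5,15)  cross = 4.5·15 − 14.5·12.5 = -113.7500; (r_i+r_j)·cross = 19·-113.7500 = -2161.2500
edge 2: (14.5,15)→(19.5,25.5)  cross = 14.5·25.5 − 19.5·15 = 77.2500; (r_i+r_j)·cross = 34·77.2500 = 2626.5000
edge 3: (19.5,25.5)→(17,30.5)  cross = 19.5·30.5 − 17·25.5 = 161.2500; (r_i+r_j)·cross = 36.5·161.2500 = 5885.6250
edge 4: (17,30.5)→(1.5,30)  cross = 17·30 − 1.5·30.5 = 464.2500; (r_i+r_j)·cross = 18.5·464.2500 = 8588.6250
Σcross = 472.7500 → A = |Σcross|/2 = 236.3750 mm²
Σ(r_i+r_j)·cross = 14242.0000 → first moment M = |Σ|/6 = 2373.6667
R_c = M/A = 2373.6667/236.3750 = 10.0420 mm
θ = 42° = 0.733038 rad
V = θ·R_c·A = 0.733038·10.0420·236.3750 = 1739.989 mm³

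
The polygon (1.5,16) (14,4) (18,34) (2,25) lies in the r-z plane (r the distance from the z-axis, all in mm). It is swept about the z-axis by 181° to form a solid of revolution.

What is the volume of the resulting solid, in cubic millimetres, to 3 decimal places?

Volume = 9040.005 mm³

Profile (r,z), 4 vertices: (1.5,16) (14,4) (18,34) (2,25)
edge 0: (1.5,16)→(14,4)  cross = 1.5·4 − 14·16 = -218.0000; (r_i+r_j)·cross = 15.5·-218.0000 = -3379.0000
edge 1: (14,4)→(18,34)  cross = 14·34 − 18·4 = 404.0000; (r_i+r_j)·cross = 32·404.0000 = 12928.0000
edge 2: (18,34)→(2,25)  cross = 18·25 − 2·34 = 382.0000; (r_i+r_j)·cross = 20·382.0000 = 7640.0000
edge 3: (2,25)→(1.5,16)  cross = 2·16 − 1.5·25 = -5.5000; (r_i+r_j)·cross = 3.5·-5.5000 = -19.2500
Σcross = 562.5000 → A = |Σcross|/2 = 281.2500 mm²
Σ(r_i+r_j)·cross = 17169.7500 → first moment M = |Σ|/6 = 2861.6250
R_c = M/A = 2861.6250/281.2500 = 10.1747 mm
θ = 181° = 3.159046 rad
V = θ·R_c·A = 3.159046·10.1747·281.2500 = 9040.005 mm³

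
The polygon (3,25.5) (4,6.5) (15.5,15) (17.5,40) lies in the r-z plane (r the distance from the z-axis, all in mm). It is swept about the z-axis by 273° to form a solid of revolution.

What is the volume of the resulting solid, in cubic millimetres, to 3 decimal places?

Volume = 13590.255 mm³

Profile (r,z), 4 vertices: (3,25.5) (4,6.5) (15.5,15) (17.5,40)
edge 0: (3,25.5)→(4,6.5)  cross = 3·6.5 − 4·25.5 = -82.5000; (r_i+r_j)·cross = 7·-82.5000 = -577.5000
edge 1: (4,6.5)→(15.5,15)  cross = 4·15 − 15.5·6.5 = -40.7500; (r_i+r_j)·cross = 19.5·-40.7500 = -794.6250
edge 2: (15.5,15)→(17.5,40)  cross = 15.5·40 − 17.5·15 = 357.5000; (r_i+r_j)·cross = 33·357.5000 = 11797.5000
edge 3: (17.5,40)→(3,25.5)  cross = 17.5·25.5 − 3·40 = 326.2500; (r_i+r_j)·cross = 20.5·326.2500 = 6688.1250
Σcross = 560.5000 → A = |Σcross|/2 = 280.2500 mm²
Σ(r_i+r_j)·cross = 17113.5000 → first moment M = |Σ|/6 = 2852.2500
R_c = M/A = 2852.2500/280.2500 = 10.1775 mm
θ = 273° = 4.764749 rad
V = θ·R_c·A = 4.764749·10.1775·280.2500 = 13590.255 mm³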